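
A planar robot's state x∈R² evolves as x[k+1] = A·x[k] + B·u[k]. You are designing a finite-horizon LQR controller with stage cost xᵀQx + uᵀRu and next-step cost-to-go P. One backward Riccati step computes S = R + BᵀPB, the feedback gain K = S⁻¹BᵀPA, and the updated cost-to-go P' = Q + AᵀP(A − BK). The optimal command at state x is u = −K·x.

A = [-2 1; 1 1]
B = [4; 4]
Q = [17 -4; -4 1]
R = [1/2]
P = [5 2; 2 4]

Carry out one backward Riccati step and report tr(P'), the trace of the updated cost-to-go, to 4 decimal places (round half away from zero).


BᵀP = [28.0000 24.0000]
S = R + BᵀPB = [1/2] + [208.0000] = [208.5000]
BᵀPA = [-32.0000 52.0000]
K = S⁻¹·BᵀPA = [-0.1535 0.2494]
A−BK = [-1.3861 0.0024; 1.6139 0.0024]
AᵀP(A−BK) = [11.0887 -0.0192; -0.0192 0.0312]
P' = Q + AᵀP(A−BK) = [28.0887 -4.0192; -4.0192 1.0312]
tr(P') = 29.1199

29.1199


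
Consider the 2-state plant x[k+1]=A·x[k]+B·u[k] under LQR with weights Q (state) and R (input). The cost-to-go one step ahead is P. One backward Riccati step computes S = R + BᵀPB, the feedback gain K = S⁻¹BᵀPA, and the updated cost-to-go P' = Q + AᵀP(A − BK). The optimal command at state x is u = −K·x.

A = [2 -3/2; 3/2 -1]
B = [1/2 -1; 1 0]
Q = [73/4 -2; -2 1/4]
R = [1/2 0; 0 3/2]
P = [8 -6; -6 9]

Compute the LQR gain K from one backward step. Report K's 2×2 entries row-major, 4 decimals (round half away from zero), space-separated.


BᵀP = [-2.0000 6.0000; -8.0000 6.0000]
S = R + BᵀPB = [1/2 0; 0 3/2] + [5.0000 2.0000; 2.0000 8.0000] = [5.5000 2.0000; 2.0000 9.5000]
BᵀPA = [5.0000 -3.0000; -7.0000 6.0000]
K = S⁻¹·BᵀPA = [1.2746 -0.8394; -1.0052 0.8083]
A−BK = [0.3575 -0.2720; 0.2254 -0.1606]
AᵀP(A−BK) = [2.8407 -2.1451; -2.1451 1.6321]
P' = Q + AᵀP(A−BK) = [21.0907 -4.1451; -4.1451 1.8821]
tr(P') = 22.9728

1.2746 -0.8394 -1.0052 0.8083


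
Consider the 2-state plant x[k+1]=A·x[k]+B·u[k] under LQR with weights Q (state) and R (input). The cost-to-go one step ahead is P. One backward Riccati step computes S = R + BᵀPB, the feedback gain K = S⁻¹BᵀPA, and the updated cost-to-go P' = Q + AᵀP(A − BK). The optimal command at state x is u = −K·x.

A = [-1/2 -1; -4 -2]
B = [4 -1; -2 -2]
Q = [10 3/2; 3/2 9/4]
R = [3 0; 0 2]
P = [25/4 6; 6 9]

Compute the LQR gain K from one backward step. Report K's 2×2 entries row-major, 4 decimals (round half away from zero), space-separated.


BᵀP = [13.0000 6.0000; -18.2500 -24.0000]
S = R + BᵀPB = [3 0; 0 2] + [40.0000 -25.0000; -25.0000 66.2500] = [43.0000 -25.0000; -25.0000 68.2500]
BᵀPA = [-30.5000 -25.0000; 105.1250 66.2500]
K = S⁻¹·BᵀPA = [0.2366 -0.0216; 1.6270 0.9628]
A−BK = [0.1805 0.0494; -0.2729 -0.1178]
AᵀP(A−BK) = [5.7446 3.2539; 3.2539 1.9255]
P' = Q + AᵀP(A−BK) = [15.7446 4.7539; 4.7539 4.1755]
tr(P') = 19.9201

0.2366 -0.0216 1.6270 0.9628


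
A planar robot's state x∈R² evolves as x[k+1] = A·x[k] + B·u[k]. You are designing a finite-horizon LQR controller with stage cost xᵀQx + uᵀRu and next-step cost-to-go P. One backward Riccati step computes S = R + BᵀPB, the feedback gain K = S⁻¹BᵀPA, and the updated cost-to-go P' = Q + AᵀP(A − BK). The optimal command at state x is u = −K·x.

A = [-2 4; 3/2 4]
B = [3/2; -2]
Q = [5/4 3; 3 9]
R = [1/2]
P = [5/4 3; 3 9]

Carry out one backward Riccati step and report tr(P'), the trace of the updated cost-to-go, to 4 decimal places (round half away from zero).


BᵀP = [-4.1250 -13.5000]
S = R + BᵀPB = [1/2] + [20.8125] = [21.3125]
BᵀPA = [-12.0000 -70.5000]
K = S⁻¹·BᵀPA = [-0.5630 -3.3079]
A−BK = [-1.1554 8.9619; 0.3739 -2.6158]
AᵀP(A−BK) = [0.4934 -1.6950; -1.6950 26.7918]
P' = Q + AᵀP(A−BK) = [1.7434 1.3050; 1.3050 35.7918]
tr(P') = 37.5352

37.5352


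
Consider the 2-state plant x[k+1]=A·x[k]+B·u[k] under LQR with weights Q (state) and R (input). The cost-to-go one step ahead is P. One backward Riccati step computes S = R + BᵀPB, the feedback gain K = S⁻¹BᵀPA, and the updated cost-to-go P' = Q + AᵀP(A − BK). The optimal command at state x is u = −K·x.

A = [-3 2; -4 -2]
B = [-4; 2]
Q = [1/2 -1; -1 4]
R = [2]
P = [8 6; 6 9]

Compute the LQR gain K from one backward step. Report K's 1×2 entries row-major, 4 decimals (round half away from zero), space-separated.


BᵀP = [-20.0000 -6.0000]
S = R + BᵀPB = [2] + [68.0000] = [70.0000]
BᵀPA = [84.0000 -28.0000]
K = S⁻¹·BᵀPA = [1.2000 -0.4000]
A−BK = [1.8000 0.4000; -6.4000 -1.2000]
AᵀP(A−BK) = [259.2000 45.6000; 45.6000 8.8000]
P' = Q + AᵀP(A−BK) = [259.7000 44.6000; 44.6000 12.8000]
tr(P') = 272.5000

1.2000 -0.4000


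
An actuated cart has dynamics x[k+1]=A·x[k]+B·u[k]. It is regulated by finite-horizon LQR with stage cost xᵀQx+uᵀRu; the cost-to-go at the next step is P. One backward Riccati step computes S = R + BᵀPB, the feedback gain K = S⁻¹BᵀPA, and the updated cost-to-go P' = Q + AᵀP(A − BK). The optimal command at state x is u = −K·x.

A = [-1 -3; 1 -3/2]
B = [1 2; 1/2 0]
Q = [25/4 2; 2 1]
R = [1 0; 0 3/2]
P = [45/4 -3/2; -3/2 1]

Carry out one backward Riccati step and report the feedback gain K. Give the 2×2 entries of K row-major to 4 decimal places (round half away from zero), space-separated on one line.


BᵀP = [10.5000 -1.0000; 22.5000 -3.0000]
S = R + BᵀPB = [1 0; 0 3/2] + [10.0000 21.0000; 21.0000 45.0000] = [11.0000 21.0000; 21.0000 46.5000]
BᵀPA = [-11.5000 -30.0000; -25.5000 -63.0000]
K = S⁻¹·BᵀPA = [0.0106 -1.0213; -0.5532 -0.8936]
A−BK = [0.0957 -0.1915; 0.9947 -0.9894]
AᵀP(A−BK) = [1.2660 -0.0319; -0.0319 3.0638]
P' = Q + AᵀP(A−BK) = [7.5160 1.9681; 1.9681 4.0638]
tr(P') = 11.5798

0.0106 -1.0213 -0.5532 -0.8936


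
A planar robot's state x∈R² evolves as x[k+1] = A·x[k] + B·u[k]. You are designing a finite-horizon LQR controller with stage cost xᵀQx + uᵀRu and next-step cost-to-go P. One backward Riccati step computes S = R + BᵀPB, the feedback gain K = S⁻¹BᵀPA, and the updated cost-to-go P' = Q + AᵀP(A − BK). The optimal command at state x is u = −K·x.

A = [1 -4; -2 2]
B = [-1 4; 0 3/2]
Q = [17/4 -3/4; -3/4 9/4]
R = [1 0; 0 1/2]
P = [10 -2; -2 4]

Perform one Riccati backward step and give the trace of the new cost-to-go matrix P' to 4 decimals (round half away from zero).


BᵀP = [-10.0000 2.0000; 37.0000 -2.0000]
S = R + BᵀPB = [1 0; 0 1/2] + [10.0000 -37.0000; -37.0000 145.0000] = [11.0000 -37.0000; -37.0000 145.5000]
BᵀPA = [-14.0000 44.0000; 41.0000 -152.0000]
K = S⁻¹·BᵀPA = [-2.2462 3.3607; -0.2894 -0.1901]
A−BK = [-0.0886 0.1210; -1.5659 2.2851]
AᵀP(A−BK) = [14.4190 -21.1577; -21.1577 31.2397]
P' = Q + AᵀP(A−BK) = [18.6690 -21.9077; -21.9077 33.4897]
tr(P') = 52.1587

52.1587


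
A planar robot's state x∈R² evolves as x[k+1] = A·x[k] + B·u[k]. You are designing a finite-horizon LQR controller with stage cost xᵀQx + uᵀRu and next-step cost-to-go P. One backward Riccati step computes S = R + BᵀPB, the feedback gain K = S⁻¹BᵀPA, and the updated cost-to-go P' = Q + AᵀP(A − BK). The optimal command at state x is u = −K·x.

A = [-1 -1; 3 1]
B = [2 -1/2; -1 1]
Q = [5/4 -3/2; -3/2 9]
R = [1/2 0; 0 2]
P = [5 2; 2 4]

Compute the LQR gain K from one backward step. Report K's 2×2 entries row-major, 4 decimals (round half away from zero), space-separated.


BᵀP = [8.0000 0.0000; -0.5000 3.0000]
S = R + BᵀPB = [1/2 0; 0 2] + [16.0000 -4.0000; -4.0000 3.2500] = [16.5000 -4.0000; -4.0000 5.2500]
BᵀPA = [-8.0000 -8.0000; 9.5000 3.5000]
K = S⁻¹·BᵀPA = [-0.0566 -0.3965; 1.7664 0.3646]
A−BK = [-0.0035 -0.0248; 1.1770 0.2389]
AᵀP(A−BK) = [11.7664 2.3646; 2.3646 0.5522]
P' = Q + AᵀP(A−BK) = [13.0164 0.8646; 0.8646 9.5522]
tr(P') = 22.5686

-0.0566 -0.3965 1.7664 0.3646


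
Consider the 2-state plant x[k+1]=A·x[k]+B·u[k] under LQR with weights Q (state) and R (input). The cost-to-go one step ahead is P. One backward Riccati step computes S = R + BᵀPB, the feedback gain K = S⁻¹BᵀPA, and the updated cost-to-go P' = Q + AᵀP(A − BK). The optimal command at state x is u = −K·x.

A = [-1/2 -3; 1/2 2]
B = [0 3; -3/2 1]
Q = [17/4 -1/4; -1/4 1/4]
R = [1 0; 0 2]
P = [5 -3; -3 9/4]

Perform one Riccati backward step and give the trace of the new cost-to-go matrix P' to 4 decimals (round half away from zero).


9.9238

BᵀP = [4.5000 -3.3750; 12.0000 -6.7500]
S = R + BᵀPB = [1 0; 0 2] + [5.0625 10.1250; 10.1250 29.2500] = [6.0625 10.1250; 10.1250 31.2500]
BᵀPA = [-3.9375 -20.2500; -9.3750 -49.5000]
K = S⁻¹·BᵀPA = [-0.3235 -1.5140; -0.1952 -1.0935]
A−BK = [0.0855 0.2804; 0.2099 0.8224]
AᵀP(A−BK) = [0.2088 1.0374; 1.0374 5.2150]
P' = Q + AᵀP(A−BK) = [4.4588 0.7874; 0.7874 5.4650]
tr(P') = 9.9238


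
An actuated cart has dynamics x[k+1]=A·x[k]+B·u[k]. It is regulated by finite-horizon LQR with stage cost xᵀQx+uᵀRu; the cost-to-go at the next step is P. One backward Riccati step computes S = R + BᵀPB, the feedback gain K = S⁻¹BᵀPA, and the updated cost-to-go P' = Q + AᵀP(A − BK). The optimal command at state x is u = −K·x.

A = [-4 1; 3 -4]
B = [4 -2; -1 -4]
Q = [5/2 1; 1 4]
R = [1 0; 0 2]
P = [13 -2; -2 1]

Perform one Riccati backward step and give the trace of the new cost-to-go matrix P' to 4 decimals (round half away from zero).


9.8707

BᵀP = [54.0000 -9.0000; -18.0000 0.0000]
S = R + BᵀPB = [1 0; 0 2] + [225.0000 -72.0000; -72.0000 36.0000] = [226.0000 -72.0000; -72.0000 38.0000]
BᵀPA = [-243.0000 90.0000; 72.0000 -18.0000]
K = S⁻¹·BᵀPA = [-1.1898 0.6240; -0.3596 0.7086]
A−BK = [0.0400 -0.0787; 0.3719 -0.5417]
AᵀP(A−BK) = [1.7738 -1.3925; -1.3925 1.5969]
P' = Q + AᵀP(A−BK) = [4.2738 -0.3925; -0.3925 5.5969]
tr(P') = 9.8707


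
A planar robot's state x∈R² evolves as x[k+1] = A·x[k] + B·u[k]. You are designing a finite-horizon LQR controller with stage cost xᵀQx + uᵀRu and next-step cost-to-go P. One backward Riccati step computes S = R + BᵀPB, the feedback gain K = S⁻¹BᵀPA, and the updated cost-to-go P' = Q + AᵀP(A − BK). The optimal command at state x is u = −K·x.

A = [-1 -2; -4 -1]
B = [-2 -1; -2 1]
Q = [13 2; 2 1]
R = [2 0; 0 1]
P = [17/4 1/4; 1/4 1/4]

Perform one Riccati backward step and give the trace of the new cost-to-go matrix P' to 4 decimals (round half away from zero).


BᵀP = [-9.0000 -1.0000; -4.0000 0.0000]
S = R + BᵀPB = [2 0; 0 1] + [20.0000 8.0000; 8.0000 4.0000] = [22.0000 8.0000; 8.0000 5.0000]
BᵀPA = [13.0000 19.0000; 4.0000 8.0000]
K = S⁻¹·BᵀPA = [0.7174 0.6739; -0.3478 0.5217]
A−BK = [0.0870 -0.1304; -2.2174 -0.1739]
AᵀP(A−BK) = [2.3152 0.9022; 0.9022 1.2717]
P' = Q + AᵀP(A−BK) = [15.3152 2.9022; 2.9022 2.2717]
tr(P') = 17.5870

17.5870


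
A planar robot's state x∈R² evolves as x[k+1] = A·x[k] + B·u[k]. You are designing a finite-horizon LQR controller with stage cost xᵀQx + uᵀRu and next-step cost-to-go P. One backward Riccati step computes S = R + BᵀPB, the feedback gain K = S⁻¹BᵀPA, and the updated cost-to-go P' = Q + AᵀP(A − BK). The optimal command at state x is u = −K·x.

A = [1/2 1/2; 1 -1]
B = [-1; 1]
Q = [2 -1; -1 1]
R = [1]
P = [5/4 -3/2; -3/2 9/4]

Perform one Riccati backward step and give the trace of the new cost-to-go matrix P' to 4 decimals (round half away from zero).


BᵀP = [-2.7500 3.7500]
S = R + BᵀPB = [1] + [6.5000] = [7.5000]
BᵀPA = [2.3750 -5.1250]
K = S⁻¹·BᵀPA = [0.3167 -0.6833]
A−BK = [0.8167 -0.1833; 0.6833 -0.3167]
AᵀP(A−BK) = [0.3104 -0.3146; -0.3146 0.5604]
P' = Q + AᵀP(A−BK) = [2.3104 -1.3146; -1.3146 1.5604]
tr(P') = 3.8708

3.8708


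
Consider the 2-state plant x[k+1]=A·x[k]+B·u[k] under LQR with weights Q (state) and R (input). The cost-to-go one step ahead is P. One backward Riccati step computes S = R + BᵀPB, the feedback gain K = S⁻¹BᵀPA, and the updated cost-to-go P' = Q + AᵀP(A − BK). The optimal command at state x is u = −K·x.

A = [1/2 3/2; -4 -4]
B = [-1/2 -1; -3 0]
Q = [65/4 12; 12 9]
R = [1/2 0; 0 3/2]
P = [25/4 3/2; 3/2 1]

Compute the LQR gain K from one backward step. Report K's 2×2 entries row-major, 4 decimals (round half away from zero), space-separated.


1.0370 0.8539 -0.6493 -1.2756

BᵀP = [-7.6250 -3.7500; -6.2500 -1.5000]
S = R + BᵀPB = [1/2 0; 0 3/2] + [15.0625 7.6250; 7.6250 6.2500] = [15.5625 7.6250; 7.6250 7.7500]
BᵀPA = [11.1875 3.5625; 2.8750 -3.3750]
K = S⁻¹·BᵀPA = [1.0370 0.8539; -0.6493 -1.2756]
A−BK = [0.3692 0.6513; -0.8889 -1.4382]
AᵀP(A−BK) = [1.8277 2.8017; 2.8017 4.7151]
P' = Q + AᵀP(A−BK) = [18.0777 14.8017; 14.8017 13.7151]
tr(P') = 31.7928


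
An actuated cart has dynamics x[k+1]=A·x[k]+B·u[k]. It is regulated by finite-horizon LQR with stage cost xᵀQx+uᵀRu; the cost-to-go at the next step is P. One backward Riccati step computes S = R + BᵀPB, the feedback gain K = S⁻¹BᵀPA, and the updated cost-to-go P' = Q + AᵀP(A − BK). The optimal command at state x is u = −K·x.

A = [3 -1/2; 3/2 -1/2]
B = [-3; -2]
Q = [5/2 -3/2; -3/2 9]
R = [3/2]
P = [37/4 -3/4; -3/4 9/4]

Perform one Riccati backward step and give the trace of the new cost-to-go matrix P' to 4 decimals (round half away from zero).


BᵀP = [-26.2500 -2.2500]
S = R + BᵀPB = [3/2] + [83.2500] = [84.7500]
BᵀPA = [-82.1250 14.2500]
K = S⁻¹·BᵀPA = [-0.9690 0.1681]
A−BK = [0.0929 0.0044; -0.4381 -0.1637]
AᵀP(A−BK) = [1.9812 -0.0664; -0.0664 0.1040]
P' = Q + AᵀP(A−BK) = [4.4812 -1.5664; -1.5664 9.1040]
tr(P') = 13.5852

13.5852


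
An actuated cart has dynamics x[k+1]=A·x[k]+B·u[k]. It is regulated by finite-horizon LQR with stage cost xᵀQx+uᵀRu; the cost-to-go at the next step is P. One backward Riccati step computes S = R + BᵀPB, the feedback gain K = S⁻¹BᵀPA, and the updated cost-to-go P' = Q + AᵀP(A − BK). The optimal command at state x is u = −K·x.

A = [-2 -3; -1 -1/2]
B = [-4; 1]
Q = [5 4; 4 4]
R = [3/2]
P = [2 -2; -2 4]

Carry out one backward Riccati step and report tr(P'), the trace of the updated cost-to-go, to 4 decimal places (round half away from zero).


14.0374

BᵀP = [-10.0000 12.0000]
S = R + BᵀPB = [3/2] + [52.0000] = [53.5000]
BᵀPA = [8.0000 24.0000]
K = S⁻¹·BᵀPA = [0.1495 0.4486]
A−BK = [-1.4019 -1.2056; -1.1495 -0.9486]
AᵀP(A−BK) = [2.8037 2.4112; 2.4112 2.2336]
P' = Q + AᵀP(A−BK) = [7.8037 6.4112; 6.4112 6.2336]
tr(P') = 14.0374


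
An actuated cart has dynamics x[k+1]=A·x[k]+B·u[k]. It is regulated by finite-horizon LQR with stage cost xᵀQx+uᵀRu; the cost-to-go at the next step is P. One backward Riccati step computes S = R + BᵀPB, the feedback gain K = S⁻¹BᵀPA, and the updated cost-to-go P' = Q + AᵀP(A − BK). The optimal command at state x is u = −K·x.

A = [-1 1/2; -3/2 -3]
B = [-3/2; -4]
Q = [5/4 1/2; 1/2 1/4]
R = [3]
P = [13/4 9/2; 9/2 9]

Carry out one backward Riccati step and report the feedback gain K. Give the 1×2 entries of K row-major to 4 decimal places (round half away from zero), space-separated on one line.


0.4176 0.5608

BᵀP = [-22.8750 -42.7500]
S = R + BᵀPB = [3] + [205.3125] = [208.3125]
BᵀPA = [87.0000 116.8125]
K = S⁻¹·BᵀPA = [0.4176 0.5608]
A−BK = [-0.3735 1.3411; 0.1706 -0.7570]
AᵀP(A−BK) = [0.6652 0.2142; 0.2142 2.8092]
P' = Q + AᵀP(A−BK) = [1.9152 0.7142; 0.7142 3.0592]
tr(P') = 4.9743


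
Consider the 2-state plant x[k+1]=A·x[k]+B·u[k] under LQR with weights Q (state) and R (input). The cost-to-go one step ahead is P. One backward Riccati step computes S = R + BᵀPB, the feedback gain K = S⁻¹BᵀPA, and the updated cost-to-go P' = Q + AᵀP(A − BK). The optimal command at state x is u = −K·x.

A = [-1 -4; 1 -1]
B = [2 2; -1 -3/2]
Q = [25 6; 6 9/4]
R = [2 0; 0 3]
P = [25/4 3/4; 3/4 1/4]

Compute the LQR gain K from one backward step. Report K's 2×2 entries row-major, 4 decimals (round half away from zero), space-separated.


-0.2675 -1.3182 -0.1855 -0.7530

BᵀP = [11.7500 1.2500; 11.3750 1.1250]
S = R + BᵀPB = [2 0; 0 3] + [22.2500 21.6250; 21.6250 21.0625] = [24.2500 21.6250; 21.6250 24.0625]
BᵀPA = [-10.5000 -48.2500; -10.2500 -46.6250]
K = S⁻¹·BᵀPA = [-0.2675 -1.3182; -0.1855 -0.7530]
A−BK = [-0.0939 0.1424; 0.4542 -3.4477]
AᵀP(A−BK) = [0.2891 0.9407; 0.9407 7.5383]
P' = Q + AᵀP(A−BK) = [25.2891 6.9407; 6.9407 9.7883]
tr(P') = 35.0774


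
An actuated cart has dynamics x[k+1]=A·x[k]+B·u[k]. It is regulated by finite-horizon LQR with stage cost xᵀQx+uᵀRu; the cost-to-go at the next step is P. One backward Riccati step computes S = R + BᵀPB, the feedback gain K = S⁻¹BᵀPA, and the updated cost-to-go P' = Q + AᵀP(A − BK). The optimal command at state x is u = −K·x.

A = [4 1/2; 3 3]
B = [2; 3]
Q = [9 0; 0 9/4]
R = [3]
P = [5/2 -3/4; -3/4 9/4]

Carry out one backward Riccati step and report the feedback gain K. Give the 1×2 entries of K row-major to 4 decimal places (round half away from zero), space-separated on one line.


1.1031 0.7062

BᵀP = [2.7500 5.2500]
S = R + BᵀPB = [3] + [21.2500] = [24.2500]
BᵀPA = [26.7500 17.1250]
K = S⁻¹·BᵀPA = [1.1031 0.7062]
A−BK = [1.7938 -0.9124; -0.3093 0.8814]
AᵀP(A−BK) = [12.7423 -3.7655; -3.7655 6.5316]
P' = Q + AᵀP(A−BK) = [21.7423 -3.7655; -3.7655 8.7816]
tr(P') = 30.5238


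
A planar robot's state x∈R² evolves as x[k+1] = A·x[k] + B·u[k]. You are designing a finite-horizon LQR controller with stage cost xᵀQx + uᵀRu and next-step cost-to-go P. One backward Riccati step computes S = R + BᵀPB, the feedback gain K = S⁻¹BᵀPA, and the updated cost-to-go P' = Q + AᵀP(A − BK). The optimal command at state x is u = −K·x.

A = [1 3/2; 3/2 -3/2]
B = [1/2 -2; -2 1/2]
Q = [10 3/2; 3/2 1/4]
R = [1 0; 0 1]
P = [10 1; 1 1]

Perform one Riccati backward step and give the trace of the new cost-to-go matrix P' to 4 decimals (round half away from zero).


12.0405

BᵀP = [3.0000 -1.5000; -19.5000 -1.5000]
S = R + BᵀPB = [1 0; 0 1] + [4.5000 -6.7500; -6.7500 38.2500] = [5.5000 -6.7500; -6.7500 39.2500]
BᵀPA = [0.7500 6.7500; -21.7500 -27.0000]
K = S⁻¹·BᵀPA = [-0.6892 0.4855; -0.6727 -0.6044]
A−BK = [-0.0007 0.0484; 0.4580 -0.2268]
AᵀP(A−BK) = [1.1365 -0.0099; -0.0099 0.6539]
P' = Q + AᵀP(A−BK) = [11.1365 1.4901; 1.4901 0.9039]
tr(P') = 12.0405


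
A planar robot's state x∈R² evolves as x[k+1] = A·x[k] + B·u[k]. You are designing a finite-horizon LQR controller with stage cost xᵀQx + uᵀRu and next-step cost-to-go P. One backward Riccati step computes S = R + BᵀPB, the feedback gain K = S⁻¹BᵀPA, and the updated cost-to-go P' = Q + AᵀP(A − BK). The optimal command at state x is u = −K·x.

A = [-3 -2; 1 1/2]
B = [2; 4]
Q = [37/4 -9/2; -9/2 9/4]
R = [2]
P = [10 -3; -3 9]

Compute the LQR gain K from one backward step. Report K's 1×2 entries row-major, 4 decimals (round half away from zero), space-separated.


0.0435 -0.0072

BᵀP = [8.0000 30.0000]
S = R + BᵀPB = [2] + [136.0000] = [138.0000]
BᵀPA = [6.0000 -1.0000]
K = S⁻¹·BᵀPA = [0.0435 -0.0072]
A−BK = [-3.0870 -1.9855; 0.8261 0.5290]
AᵀP(A−BK) = [116.7391 75.0435; 75.0435 48.2428]
P' = Q + AᵀP(A−BK) = [125.9891 70.5435; 70.5435 50.4928]
tr(P') = 176.4819


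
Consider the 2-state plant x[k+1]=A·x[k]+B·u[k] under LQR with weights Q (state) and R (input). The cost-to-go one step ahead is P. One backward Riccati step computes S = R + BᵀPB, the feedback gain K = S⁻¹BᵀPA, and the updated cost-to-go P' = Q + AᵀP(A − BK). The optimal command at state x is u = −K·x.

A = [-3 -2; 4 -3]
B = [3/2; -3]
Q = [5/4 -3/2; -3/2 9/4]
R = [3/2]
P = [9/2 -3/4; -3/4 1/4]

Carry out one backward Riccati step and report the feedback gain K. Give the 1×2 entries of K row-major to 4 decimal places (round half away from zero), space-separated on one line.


BᵀP = [9.0000 -1.8750]
S = R + BᵀPB = [3/2] + [19.1250] = [20.6250]
BᵀPA = [-34.5000 -12.3750]
K = S⁻¹·BᵀPA = [-1.6727 -0.6000]
A−BK = [-0.4909 -1.1000; -1.0182 -4.8000]
AᵀP(A−BK) = [4.7909 2.5500; 2.5500 3.8250]
P' = Q + AᵀP(A−BK) = [6.0409 1.0500; 1.0500 6.0750]
tr(P') = 12.1159

-1.6727 -0.6000


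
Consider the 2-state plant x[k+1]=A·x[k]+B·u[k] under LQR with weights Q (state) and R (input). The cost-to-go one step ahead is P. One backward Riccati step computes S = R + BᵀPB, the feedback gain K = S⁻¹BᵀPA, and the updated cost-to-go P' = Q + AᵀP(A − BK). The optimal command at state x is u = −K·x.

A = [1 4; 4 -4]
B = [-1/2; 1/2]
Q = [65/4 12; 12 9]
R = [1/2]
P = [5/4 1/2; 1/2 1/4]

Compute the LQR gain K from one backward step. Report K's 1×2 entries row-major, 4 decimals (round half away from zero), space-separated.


-1.4000 -1.6000

BᵀP = [-0.3750 -0.1250]
S = R + BᵀPB = [1/2] + [0.1250] = [0.6250]
BᵀPA = [-0.8750 -1.0000]
K = S⁻¹·BᵀPA = [-1.4000 -1.6000]
A−BK = [0.3000 3.2000; 4.7000 -3.2000]
AᵀP(A−BK) = [8.0250 5.6000; 5.6000 6.4000]
P' = Q + AᵀP(A−BK) = [24.2750 17.6000; 17.6000 15.4000]
tr(P') = 39.6750


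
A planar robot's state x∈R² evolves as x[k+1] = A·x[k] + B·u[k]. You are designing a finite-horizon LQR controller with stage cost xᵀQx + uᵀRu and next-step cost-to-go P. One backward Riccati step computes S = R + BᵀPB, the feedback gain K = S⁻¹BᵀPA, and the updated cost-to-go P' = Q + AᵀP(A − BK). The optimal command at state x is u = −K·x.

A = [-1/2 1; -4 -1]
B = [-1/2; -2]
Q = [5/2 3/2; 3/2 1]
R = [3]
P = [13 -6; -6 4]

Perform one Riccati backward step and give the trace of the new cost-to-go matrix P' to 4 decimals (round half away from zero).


BᵀP = [5.5000 -5.0000]
S = R + BᵀPB = [3] + [7.2500] = [10.2500]
BᵀPA = [17.2500 10.5000]
K = S⁻¹·BᵀPA = [1.6829 1.0244]
A−BK = [0.3415 1.5122; -0.6341 1.0488]
AᵀP(A−BK) = [14.2195 12.8293; 12.8293 18.2439]
P' = Q + AᵀP(A−BK) = [16.7195 14.3293; 14.3293 19.2439]
tr(P') = 35.9634

35.9634


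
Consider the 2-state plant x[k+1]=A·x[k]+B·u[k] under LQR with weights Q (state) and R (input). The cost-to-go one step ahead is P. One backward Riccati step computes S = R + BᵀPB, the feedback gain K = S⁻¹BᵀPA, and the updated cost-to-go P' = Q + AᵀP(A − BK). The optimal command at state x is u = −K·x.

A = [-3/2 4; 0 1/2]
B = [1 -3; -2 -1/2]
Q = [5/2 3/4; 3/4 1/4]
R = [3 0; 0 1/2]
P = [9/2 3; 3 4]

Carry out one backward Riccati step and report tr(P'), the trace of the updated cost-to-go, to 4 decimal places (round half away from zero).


BᵀP = [-1.5000 -5.0000; -15.0000 -11.0000]
S = R + BᵀPB = [3 0; 0 1/2] + [8.5000 7.0000; 7.0000 50.5000] = [11.5000 7.0000; 7.0000 51.0000]
BᵀPA = [2.2500 -8.5000; 22.5000 -65.5000]
K = S⁻¹·BᵀPA = [-0.0795 0.0465; 0.4521 -1.2907]
A−BK = [-0.0642 0.0814; 0.0670 -0.0523]
AᵀP(A−BK) = [0.1319 -0.3140; -0.3140 0.8547]
P' = Q + AᵀP(A−BK) = [2.6319 0.4360; 0.4360 1.1047]
tr(P') = 3.7365

3.7365


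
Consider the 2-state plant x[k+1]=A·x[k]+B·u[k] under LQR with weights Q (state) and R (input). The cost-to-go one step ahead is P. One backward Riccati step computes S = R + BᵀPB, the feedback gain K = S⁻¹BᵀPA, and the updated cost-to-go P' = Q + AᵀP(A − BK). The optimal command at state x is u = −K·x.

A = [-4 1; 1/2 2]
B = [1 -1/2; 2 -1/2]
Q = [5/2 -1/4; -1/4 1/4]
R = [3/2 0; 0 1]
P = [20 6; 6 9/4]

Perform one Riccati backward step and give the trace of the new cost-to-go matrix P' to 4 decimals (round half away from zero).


BᵀP = [32.0000 10.5000; -13.0000 -4.1250]
S = R + BᵀPB = [3/2 0; 0 1] + [53.0000 -21.2500; -21.2500 8.5625] = [54.5000 -21.2500; -21.2500 9.5625]
BᵀPA = [-122.7500 53.0000; 49.9375 -21.2500]
K = S⁻¹·BᵀPA = [-1.6183 0.7939; 1.6260 -0.4580]
A−BK = [-1.5687 -0.0229; 4.5496 0.1832]
AᵀP(A−BK) = [16.7176 -2.4275; -2.4275 1.1908]
P' = Q + AᵀP(A−BK) = [19.2176 -2.6775; -2.6775 1.4408]
tr(P') = 20.6584

20.6584


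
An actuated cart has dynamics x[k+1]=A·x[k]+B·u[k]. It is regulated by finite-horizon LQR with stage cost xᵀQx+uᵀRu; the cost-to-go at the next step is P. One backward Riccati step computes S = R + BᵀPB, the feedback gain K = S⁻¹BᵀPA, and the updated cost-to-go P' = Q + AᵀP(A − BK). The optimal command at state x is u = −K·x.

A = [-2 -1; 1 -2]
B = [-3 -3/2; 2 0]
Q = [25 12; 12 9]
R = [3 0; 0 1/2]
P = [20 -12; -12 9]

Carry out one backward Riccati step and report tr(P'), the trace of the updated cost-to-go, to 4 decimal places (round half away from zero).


38.0632

BᵀP = [-84.0000 54.0000; -30.0000 18.0000]
S = R + BᵀPB = [3 0; 0 1/2] + [360.0000 126.0000; 126.0000 45.0000] = [363.0000 126.0000; 126.0000 45.5000]
BᵀPA = [222.0000 -24.0000; 78.0000 -6.0000]
K = S⁻¹·BᵀPA = [0.4262 -0.5246; 0.5340 1.3208]
A−BK = [0.0796 -0.5925; 0.1475 -0.9508]
AᵀP(A−BK) = [0.7283 -0.5667; -0.5667 3.3349]
P' = Q + AᵀP(A−BK) = [25.7283 11.4333; 11.4333 12.3349]
tr(P') = 38.0632


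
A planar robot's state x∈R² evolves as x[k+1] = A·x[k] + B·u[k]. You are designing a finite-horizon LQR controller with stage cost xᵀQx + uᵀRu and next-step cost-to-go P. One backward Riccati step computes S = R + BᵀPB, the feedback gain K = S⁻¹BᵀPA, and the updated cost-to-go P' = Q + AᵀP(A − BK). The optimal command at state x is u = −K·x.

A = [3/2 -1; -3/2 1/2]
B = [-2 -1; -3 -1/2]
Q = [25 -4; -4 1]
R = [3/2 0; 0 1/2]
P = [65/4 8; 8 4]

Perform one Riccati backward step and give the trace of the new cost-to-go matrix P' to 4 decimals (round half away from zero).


26.4204

BᵀP = [-56.5000 -28.0000; -20.2500 -10.0000]
S = R + BᵀPB = [3/2 0; 0 1/2] + [197.0000 70.5000; 70.5000 25.2500] = [198.5000 70.5000; 70.5000 25.7500]
BᵀPA = [-42.7500 42.5000; -15.3750 15.2500]
K = S⁻¹·BᵀPA = [-0.1196 0.1364; -0.2697 0.2188]
A−BK = [0.9911 -0.5084; -1.9936 1.0186]
AᵀP(A−BK) = [0.3039 -0.1800; -0.1800 0.1165]
P' = Q + AᵀP(A−BK) = [25.3039 -4.1800; -4.1800 1.1165]
tr(P') = 26.4204


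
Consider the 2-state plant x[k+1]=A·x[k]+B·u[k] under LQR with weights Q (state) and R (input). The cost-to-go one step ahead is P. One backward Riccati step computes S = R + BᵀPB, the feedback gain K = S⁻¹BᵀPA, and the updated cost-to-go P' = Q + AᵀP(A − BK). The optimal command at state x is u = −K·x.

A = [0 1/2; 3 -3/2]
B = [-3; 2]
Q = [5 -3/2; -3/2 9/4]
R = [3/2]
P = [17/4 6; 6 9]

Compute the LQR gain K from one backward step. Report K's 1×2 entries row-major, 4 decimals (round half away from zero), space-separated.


0.0000 -0.1000

BᵀP = [-0.7500 0.0000]
S = R + BᵀPB = [3/2] + [2.2500] = [3.7500]
BᵀPA = [0.0000 -0.3750]
K = S⁻¹·BᵀPA = [0.0000 -0.1000]
A−BK = [0.0000 0.2000; 3.0000 -1.3000]
AᵀP(A−BK) = [81.0000 -31.5000; -31.5000 12.2750]
P' = Q + AᵀP(A−BK) = [86.0000 -33.0000; -33.0000 14.5250]
tr(P') = 100.5250


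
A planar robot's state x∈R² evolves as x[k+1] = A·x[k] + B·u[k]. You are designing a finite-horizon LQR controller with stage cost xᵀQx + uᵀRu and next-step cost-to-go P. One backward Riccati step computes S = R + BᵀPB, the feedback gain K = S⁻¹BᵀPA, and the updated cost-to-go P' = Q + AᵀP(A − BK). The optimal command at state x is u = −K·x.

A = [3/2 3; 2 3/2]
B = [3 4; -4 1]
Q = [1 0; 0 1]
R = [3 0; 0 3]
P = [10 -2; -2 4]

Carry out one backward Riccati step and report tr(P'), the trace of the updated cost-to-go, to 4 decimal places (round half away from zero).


BᵀP = [38.0000 -22.0000; 38.0000 -4.0000]
S = R + BᵀPB = [3 0; 0 3] + [202.0000 130.0000; 130.0000 148.0000] = [205.0000 130.0000; 130.0000 151.0000]
BᵀPA = [13.0000 81.0000; 49.0000 108.0000]
K = S⁻¹·BᵀPA = [-0.3136 -0.1287; 0.5945 0.8260]
A−BK = [0.0629 0.0820; 0.1513 0.1591]
AᵀP(A−BK) = [1.4481 1.6972; 1.6972 2.2130]
P' = Q + AᵀP(A−BK) = [2.4481 1.6972; 1.6972 3.2130]
tr(P') = 5.6612

5.6612


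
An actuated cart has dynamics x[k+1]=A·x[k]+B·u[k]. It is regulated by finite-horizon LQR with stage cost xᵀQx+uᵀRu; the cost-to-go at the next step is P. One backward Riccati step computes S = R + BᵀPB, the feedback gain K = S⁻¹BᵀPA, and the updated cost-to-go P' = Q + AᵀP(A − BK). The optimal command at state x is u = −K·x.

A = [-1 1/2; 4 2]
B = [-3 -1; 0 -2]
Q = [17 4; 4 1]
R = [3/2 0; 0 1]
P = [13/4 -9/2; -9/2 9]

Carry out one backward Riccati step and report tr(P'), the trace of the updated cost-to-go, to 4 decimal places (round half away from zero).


BᵀP = [-9.7500 13.5000; 5.7500 -13.5000]
S = R + BᵀPB = [3/2 0; 0 1] + [29.2500 -17.2500; -17.2500 21.2500] = [30.7500 -17.2500; -17.2500 22.2500]
BᵀPA = [63.7500 22.1250; -59.7500 -24.1250]
K = S⁻¹·BᵀPA = [1.0029 0.1969; -1.9079 -0.9316]
A−BK = [0.1009 0.1591; 0.1843 0.1368]
AᵀP(A−BK) = [5.3201 2.1586; 2.1586 0.9808]
P' = Q + AᵀP(A−BK) = [22.3201 6.1586; 6.1586 1.9808]
tr(P') = 24.3009

24.3009


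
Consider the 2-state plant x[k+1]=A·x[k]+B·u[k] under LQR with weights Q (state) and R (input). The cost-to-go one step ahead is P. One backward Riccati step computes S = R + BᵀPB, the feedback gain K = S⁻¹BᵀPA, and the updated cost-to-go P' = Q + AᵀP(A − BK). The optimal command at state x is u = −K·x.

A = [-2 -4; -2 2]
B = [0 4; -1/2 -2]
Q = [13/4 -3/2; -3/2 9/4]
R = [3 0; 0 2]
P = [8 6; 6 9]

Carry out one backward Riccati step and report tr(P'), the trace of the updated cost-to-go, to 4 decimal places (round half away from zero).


BᵀP = [-3.0000 -4.5000; 20.0000 6.0000]
S = R + BᵀPB = [3 0; 0 2] + [2.2500 -3.0000; -3.0000 68.0000] = [5.2500 -3.0000; -3.0000 70.0000]
BᵀPA = [15.0000 3.0000; -52.0000 -68.0000]
K = S⁻¹·BᵀPA = [2.4937 0.0167; -0.6360 -0.9707]
A−BK = [0.5439 -0.1172; -2.0251 0.0669]
AᵀP(A−BK) = [45.5230 1.2720; 1.2720 1.9414]
P' = Q + AᵀP(A−BK) = [48.7730 -0.2280; -0.2280 4.1914]
tr(P') = 52.9644

52.9644


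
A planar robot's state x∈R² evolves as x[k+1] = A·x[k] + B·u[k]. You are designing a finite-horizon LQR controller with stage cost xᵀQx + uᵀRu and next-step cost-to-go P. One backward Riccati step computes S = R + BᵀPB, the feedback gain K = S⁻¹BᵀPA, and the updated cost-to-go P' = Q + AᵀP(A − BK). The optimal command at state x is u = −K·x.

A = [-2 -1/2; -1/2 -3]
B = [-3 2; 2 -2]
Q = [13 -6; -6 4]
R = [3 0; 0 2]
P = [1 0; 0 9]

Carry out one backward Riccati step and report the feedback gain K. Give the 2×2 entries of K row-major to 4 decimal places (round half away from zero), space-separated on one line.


0.3333 0.0833 0.4524 1.3452

BᵀP = [-3.0000 18.0000; 2.0000 -18.0000]
S = R + BᵀPB = [3 0; 0 2] + [45.0000 -42.0000; -42.0000 40.0000] = [48.0000 -42.0000; -42.0000 42.0000]
BᵀPA = [-3.0000 -52.5000; 5.0000 53.0000]
K = S⁻¹·BᵀPA = [0.3333 0.0833; 0.4524 1.3452]
A−BK = [-1.9048 -2.9405; -0.2619 -0.4762]
AᵀP(A−BK) = [4.9881 8.0238; 8.0238 14.3274]
P' = Q + AᵀP(A−BK) = [17.9881 2.0238; 2.0238 18.3274]
tr(P') = 36.3155


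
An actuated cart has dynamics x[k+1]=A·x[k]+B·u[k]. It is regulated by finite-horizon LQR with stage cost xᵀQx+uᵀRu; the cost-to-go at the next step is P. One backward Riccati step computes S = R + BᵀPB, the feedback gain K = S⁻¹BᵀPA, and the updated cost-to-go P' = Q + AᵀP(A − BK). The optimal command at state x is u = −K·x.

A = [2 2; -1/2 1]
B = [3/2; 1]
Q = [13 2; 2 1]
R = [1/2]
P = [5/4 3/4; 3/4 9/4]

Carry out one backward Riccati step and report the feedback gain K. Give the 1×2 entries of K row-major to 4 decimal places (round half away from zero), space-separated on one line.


0.4560 1.1040

BᵀP = [2.6250 3.3750]
S = R + BᵀPB = [1/2] + [7.3125] = [7.8125]
BᵀPA = [3.5625 8.6250]
K = S⁻¹·BᵀPA = [0.4560 1.1040]
A−BK = [1.3160 0.3440; -0.9560 -0.1040]
AᵀP(A−BK) = [2.4380 0.6920; 0.6920 0.7280]
P' = Q + AᵀP(A−BK) = [15.4380 2.6920; 2.6920 1.7280]
tr(P') = 17.1660


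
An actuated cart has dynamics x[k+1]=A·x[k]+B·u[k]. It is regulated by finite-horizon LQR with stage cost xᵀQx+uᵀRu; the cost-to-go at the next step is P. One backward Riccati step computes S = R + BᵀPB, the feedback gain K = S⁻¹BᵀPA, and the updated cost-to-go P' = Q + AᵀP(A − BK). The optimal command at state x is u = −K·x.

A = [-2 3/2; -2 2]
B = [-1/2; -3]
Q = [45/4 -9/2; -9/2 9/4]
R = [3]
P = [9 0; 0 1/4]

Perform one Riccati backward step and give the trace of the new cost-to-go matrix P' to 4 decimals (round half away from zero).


47.9750

BᵀP = [-4.5000 -0.7500]
S = R + BᵀPB = [3] + [4.5000] = [7.5000]
BᵀPA = [10.5000 -8.2500]
K = S⁻¹·BᵀPA = [1.4000 -1.1000]
A−BK = [-1.3000 0.9500; 2.2000 -1.3000]
AᵀP(A−BK) = [22.3000 -16.4500; -16.4500 12.1750]
P' = Q + AᵀP(A−BK) = [33.5500 -20.9500; -20.9500 14.4250]
tr(P') = 47.9750


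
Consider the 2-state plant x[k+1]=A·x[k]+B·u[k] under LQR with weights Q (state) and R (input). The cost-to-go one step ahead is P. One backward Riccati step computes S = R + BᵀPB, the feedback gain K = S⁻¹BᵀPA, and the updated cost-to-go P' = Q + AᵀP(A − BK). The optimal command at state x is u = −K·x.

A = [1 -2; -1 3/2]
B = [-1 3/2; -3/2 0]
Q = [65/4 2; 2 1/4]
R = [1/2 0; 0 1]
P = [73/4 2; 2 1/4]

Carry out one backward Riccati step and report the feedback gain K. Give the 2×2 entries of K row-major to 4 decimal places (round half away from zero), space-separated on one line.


BᵀP = [-21.2500 -2.3750; 27.3750 3.0000]
S = R + BᵀPB = [1/2 0; 0 1] + [24.8125 -31.8750; -31.8750 41.0625] = [25.3125 -31.8750; -31.8750 42.0625]
BᵀPA = [-18.8750 38.9375; 24.3750 -50.2500]
K = S⁻¹·BᵀPA = [-0.3487 0.7412; 0.3153 -0.6330]
A−BK = [0.1784 -0.3093; -1.5230 2.6118]
AᵀP(A−BK) = [0.2341 -0.4562; -0.4562 0.8953]
P' = Q + AᵀP(A−BK) = [16.4841 1.5438; 1.5438 1.1453]
tr(P') = 17.6294

-0.3487 0.7412 0.3153 -0.6330


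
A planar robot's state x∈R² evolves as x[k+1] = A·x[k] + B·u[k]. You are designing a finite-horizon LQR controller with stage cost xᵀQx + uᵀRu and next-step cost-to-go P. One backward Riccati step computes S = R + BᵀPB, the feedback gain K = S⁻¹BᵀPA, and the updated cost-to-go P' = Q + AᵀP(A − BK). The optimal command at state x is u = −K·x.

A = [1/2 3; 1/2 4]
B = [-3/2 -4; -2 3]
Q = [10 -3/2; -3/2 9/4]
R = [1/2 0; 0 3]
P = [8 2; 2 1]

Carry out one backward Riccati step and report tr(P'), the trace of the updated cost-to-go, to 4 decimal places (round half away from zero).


14.1700

BᵀP = [-16.0000 -5.0000; -26.0000 -5.0000]
S = R + BᵀPB = [1/2 0; 0 3] + [34.0000 49.0000; 49.0000 89.0000] = [34.5000 49.0000; 49.0000 92.0000]
BᵀPA = [-10.5000 -68.0000; -15.5000 -98.0000]
K = S⁻¹·BᵀPA = [-0.2671 -1.8810; -0.0262 -0.0634]
A−BK = [-0.0055 -0.0750; 0.0443 0.4282]
AᵀP(A−BK) = [0.0390 0.2671; 0.2671 1.8810]
P' = Q + AᵀP(A−BK) = [10.0390 -1.2329; -1.2329 4.1310]
tr(P') = 14.1700


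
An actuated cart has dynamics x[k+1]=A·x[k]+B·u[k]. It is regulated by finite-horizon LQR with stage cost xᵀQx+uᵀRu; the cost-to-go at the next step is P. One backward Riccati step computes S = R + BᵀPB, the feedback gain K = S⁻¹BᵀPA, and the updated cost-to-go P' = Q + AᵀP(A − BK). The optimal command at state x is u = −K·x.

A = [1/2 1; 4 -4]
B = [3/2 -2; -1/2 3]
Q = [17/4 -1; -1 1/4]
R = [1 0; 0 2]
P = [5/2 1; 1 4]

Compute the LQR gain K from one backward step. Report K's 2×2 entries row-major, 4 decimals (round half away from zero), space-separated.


1.9073 -0.9393 1.5072 -1.3754

BᵀP = [3.2500 -0.5000; -2.0000 10.0000]
S = R + BᵀPB = [1 0; 0 2] + [5.1250 -8.0000; -8.0000 34.0000] = [6.1250 -8.0000; -8.0000 36.0000]
BᵀPA = [-0.3750 5.2500; 39.0000 -42.0000]
K = S⁻¹·BᵀPA = [1.9073 -0.9393; 1.5072 -1.3754]
A−BK = [0.6534 -0.3419; 0.4321 -0.3435]
AᵀP(A−BK) = [10.5599 -7.4617; -7.4617 5.6645]
P' = Q + AᵀP(A−BK) = [14.8099 -8.4617; -8.4617 5.9145]
tr(P') = 20.7244


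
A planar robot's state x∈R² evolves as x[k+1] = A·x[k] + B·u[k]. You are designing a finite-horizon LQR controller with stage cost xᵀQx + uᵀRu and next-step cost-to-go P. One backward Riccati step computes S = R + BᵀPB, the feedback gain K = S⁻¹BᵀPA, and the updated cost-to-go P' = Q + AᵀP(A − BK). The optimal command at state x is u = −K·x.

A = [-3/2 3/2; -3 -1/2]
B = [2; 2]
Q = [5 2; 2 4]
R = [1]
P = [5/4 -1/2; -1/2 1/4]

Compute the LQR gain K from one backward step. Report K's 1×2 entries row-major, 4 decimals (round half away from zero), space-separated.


BᵀP = [1.5000 -0.5000]
S = R + BᵀPB = [1] + [2.0000] = [3.0000]
BᵀPA = [-0.7500 2.5000]
K = S⁻¹·BᵀPA = [-0.2500 0.8333]
A−BK = [-1.0000 -0.1667; -2.5000 -2.1667]
AᵀP(A−BK) = [0.3750 0.0625; 0.0625 1.5417]
P' = Q + AᵀP(A−BK) = [5.3750 2.0625; 2.0625 5.5417]
tr(P') = 10.9167

-0.2500 0.8333


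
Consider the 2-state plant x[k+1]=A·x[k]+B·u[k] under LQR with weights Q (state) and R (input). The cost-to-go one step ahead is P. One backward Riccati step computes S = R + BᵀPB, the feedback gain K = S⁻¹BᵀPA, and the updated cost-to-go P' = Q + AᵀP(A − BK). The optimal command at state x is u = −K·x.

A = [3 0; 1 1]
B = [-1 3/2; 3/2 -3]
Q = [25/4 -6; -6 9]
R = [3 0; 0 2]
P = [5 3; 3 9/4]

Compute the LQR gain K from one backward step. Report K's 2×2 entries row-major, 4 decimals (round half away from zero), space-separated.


BᵀP = [-0.5000 0.3750; -1.5000 -2.2500]
S = R + BᵀPB = [3 0; 0 2] + [1.0625 -1.8750; -1.8750 4.5000] = [4.0625 -1.8750; -1.8750 6.5000]
BᵀPA = [-1.1250 0.3750; -6.7500 -2.2500]
K = S⁻¹·BᵀPA = [-0.8724 -0.0778; -1.2901 -0.3686]
A−BK = [4.0628 0.4751; -1.5618 0.0109]
AᵀP(A−BK) = [55.5604 8.6744; 8.6744 1.4498]
P' = Q + AᵀP(A−BK) = [61.8104 2.6744; 2.6744 10.4498]
tr(P') = 72.2602

-0.8724 -0.0778 -1.2901 -0.3686


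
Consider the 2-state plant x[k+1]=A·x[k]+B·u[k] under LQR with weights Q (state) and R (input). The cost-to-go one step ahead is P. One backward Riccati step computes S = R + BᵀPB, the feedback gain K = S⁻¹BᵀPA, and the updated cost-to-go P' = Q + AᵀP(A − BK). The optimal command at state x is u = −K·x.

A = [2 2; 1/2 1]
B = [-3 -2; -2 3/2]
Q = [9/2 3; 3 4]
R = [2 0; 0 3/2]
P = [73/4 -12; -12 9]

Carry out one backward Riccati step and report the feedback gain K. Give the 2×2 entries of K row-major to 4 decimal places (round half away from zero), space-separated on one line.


BᵀP = [-30.7500 18.0000; -54.5000 37.5000]
S = R + BᵀPB = [2 0; 0 3/2] + [56.2500 88.5000; 88.5000 165.2500] = [58.2500 88.5000; 88.5000 166.7500]
BᵀPA = [-52.5000 -43.5000; -90.2500 -71.5000]
K = S⁻¹·BᵀPA = [-0.4079 -0.4922; -0.3247 -0.1675]
A−BK = [0.1268 0.1882; 0.1713 0.2668]
AᵀP(A−BK) = [0.5272 0.5372; 0.5372 0.6087]
P' = Q + AᵀP(A−BK) = [5.0272 3.5372; 3.5372 4.6087]
tr(P') = 9.6359

-0.4079 -0.4922 -0.3247 -0.1675


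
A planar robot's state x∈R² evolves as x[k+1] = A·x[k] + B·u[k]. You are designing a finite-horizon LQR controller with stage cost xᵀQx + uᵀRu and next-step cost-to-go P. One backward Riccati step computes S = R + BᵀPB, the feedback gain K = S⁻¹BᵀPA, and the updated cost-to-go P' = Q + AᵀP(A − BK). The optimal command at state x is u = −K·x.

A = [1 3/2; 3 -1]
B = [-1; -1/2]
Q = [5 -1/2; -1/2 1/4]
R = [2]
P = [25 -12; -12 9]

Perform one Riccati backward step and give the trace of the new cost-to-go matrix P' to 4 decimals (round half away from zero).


BᵀP = [-19.0000 7.5000]
S = R + BᵀPB = [2] + [15.2500] = [17.2500]
BᵀPA = [3.5000 -36.0000]
K = S⁻¹·BᵀPA = [0.2029 -2.0870]
A−BK = [1.2029 -0.5870; 3.1014 -2.0435]
AᵀP(A−BK) = [33.2899 -24.1957; -24.1957 26.1196]
P' = Q + AᵀP(A−BK) = [38.2899 -24.6957; -24.6957 26.3696]
tr(P') = 64.6594

64.6594


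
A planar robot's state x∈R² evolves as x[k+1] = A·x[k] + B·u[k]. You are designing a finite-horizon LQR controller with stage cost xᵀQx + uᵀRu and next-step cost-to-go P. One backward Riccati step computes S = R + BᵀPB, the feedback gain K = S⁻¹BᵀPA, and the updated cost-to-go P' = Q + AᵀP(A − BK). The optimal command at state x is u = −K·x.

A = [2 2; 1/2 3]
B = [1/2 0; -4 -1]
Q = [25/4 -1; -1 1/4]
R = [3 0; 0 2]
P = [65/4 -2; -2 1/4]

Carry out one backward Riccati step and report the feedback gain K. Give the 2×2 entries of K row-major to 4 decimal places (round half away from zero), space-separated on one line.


BᵀP = [16.1250 -2.0000; 2.0000 -0.2500]
S = R + BᵀPB = [3 0; 0 2] + [16.0625 2.0000; 2.0000 0.2500] = [19.0625 2.0000; 2.0000 2.2500]
BᵀPA = [31.2500 26.2500; 3.8750 3.2500]
K = S⁻¹·BᵀPA = [1.6087 1.3515; 0.2923 0.2431]
A−BK = [1.1957 1.3242; 7.2270 8.6493]
AᵀP(A−BK) = [9.6587 8.1973; 8.1973 6.9819]
P' = Q + AᵀP(A−BK) = [15.9087 7.1973; 7.1973 7.2319]
tr(P') = 23.1406

1.6087 1.3515 0.2923 0.2431
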